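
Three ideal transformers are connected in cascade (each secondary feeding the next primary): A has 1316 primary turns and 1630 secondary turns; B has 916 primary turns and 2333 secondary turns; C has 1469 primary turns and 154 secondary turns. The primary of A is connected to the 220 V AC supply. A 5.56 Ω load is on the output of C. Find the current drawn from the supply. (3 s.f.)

Secondary of A: V = 220.00 × 1630/1316 = 272.49 V.
Secondary of B: V = 272.49 × 2333/916 = 694.02 V.
Secondary of C: V = 694.02 × 154/1469 = 72.757 V.
I_load = 72.757/5.56 = 13.086 A, so P_out = 72.757 × 13.086 = 952.07 W.
All ideal ⇒ P_in = P_out, so I_supply = 952.07/220 = 4.33 A.

I_supply ≈ 4.33 A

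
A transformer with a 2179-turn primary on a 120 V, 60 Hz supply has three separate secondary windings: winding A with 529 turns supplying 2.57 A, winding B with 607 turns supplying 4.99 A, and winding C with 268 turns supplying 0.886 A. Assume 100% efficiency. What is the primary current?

V_A = 120 × 529/2179 = 29.133 V; V_B = 120 × 607/2179 = 33.428 V; V_C = 120 × 268/2179 = 14.759 V.
P_out = V_A I_A + V_B I_B + V_C I_C = 29.133×2.57 + 33.428×4.99 + 14.759×0.886 = 74.871 + 166.81 + 13.077 = 254.75 W.
Ideal ⇒ P_in = P_out, so I_p = P_out/V_p = 254.75/120 = 2.12 A.

I_p ≈ 2.12 A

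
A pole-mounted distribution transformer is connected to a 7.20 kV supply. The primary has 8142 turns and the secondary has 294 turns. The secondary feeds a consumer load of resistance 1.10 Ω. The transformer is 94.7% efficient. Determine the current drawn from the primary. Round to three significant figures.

V_s = 7200 × 294/8142 = 259.99 V.
I_s = V_s/R = 259.99/1.10 = 236.35 A.
P_out = V_s I_s = 259.99 × 236.35 = 61448 W.
P_in = P_out/η = 61448/0.947 = 64887 W.
I_p = P_in/V_p = 64887/7200 = 9.01 A.

I_p ≈ 9.01 A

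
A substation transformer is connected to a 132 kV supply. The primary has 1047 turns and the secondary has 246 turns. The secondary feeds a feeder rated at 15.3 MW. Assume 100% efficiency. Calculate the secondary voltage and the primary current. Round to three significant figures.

V_s = V_p × N_s/N_p = 132000 × 246/1047 = 31014 V.
I_s = P/V_s = 1.53×10^7/31014 = 493.32 A.
I_p = I_s × N_s/N_p = 493.32 × 246/1047 = 116 A.

V_s ≈ 31000 V, I_p ≈ 116 A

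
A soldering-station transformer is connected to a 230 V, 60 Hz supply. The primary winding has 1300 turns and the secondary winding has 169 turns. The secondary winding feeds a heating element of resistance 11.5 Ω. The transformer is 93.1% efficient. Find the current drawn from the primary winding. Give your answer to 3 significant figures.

I_p ≈ 0.363 A

V_s = 230 × 169/1300 = 29.900 V.
I_s = V_s/R = 29.900/11.5 = 2.6000 A.
P_out = V_s I_s = 29.900 × 2.6000 = 77.740 W.
P_in = P_out/η = 77.740/0.931 = 83.502 W.
I_p = P_in/V_p = 83.502/230 = 0.363 A.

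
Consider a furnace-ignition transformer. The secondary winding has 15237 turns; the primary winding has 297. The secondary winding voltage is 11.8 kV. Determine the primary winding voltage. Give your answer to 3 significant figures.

V_p/V_s = N_p/N_s, so V_p = 11800 × 297/15237 = 230 V.

V_p ≈ 230 V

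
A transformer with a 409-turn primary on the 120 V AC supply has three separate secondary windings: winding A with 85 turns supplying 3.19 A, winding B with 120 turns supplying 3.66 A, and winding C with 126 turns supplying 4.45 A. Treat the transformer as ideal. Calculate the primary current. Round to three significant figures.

V_A = 120 × 85/409 = 24.939 V; V_B = 120 × 120/409 = 35.208 V; V_C = 120 × 126/409 = 36.968 V.
P_out = V_A I_A + V_B I_B + V_C I_C = 24.939×3.19 + 35.208×3.66 + 36.968×4.45 = 79.555 + 128.86 + 164.51 = 372.92 W.
Ideal ⇒ P_in = P_out, so I_p = P_out/V_p = 372.92/120 = 3.11 A.

I_p ≈ 3.11 A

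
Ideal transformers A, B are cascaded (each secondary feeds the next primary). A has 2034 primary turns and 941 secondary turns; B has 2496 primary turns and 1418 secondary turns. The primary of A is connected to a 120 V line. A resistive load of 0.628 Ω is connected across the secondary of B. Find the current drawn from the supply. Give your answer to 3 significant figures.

Secondary of A: V = 120.00 × 941/2034 = 55.516 V.
Secondary of B: V = 55.516 × 1418/2496 = 31.539 V.
I_load = 31.539/0.628 = 50.222 A, so P_out = 31.539 × 50.222 = 1584.0 W.
All ideal ⇒ P_in = P_out, so I_supply = 1584.0/120 = 13.2 A.

I_supply ≈ 13.2 A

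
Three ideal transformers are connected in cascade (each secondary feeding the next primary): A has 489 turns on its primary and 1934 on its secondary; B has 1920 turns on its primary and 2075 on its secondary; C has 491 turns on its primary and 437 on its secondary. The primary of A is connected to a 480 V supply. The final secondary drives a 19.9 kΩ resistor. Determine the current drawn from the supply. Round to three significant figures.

I_supply ≈ 0.349 A

After A: V = 480.00 × 1934/489 = 1898.4 V.
After B: V = 1898.4 × 2075/1920 = 2051.7 V.
After C: V = 2051.7 × 437/491 = 1826.0 V.
I_load = 1826.0/19900 = 0.091760 A, so P_out = 1826.0 × 0.091760 = 167.56 W.
All ideal ⇒ P_in = P_out, so I_supply = 167.56/480 = 0.349 A.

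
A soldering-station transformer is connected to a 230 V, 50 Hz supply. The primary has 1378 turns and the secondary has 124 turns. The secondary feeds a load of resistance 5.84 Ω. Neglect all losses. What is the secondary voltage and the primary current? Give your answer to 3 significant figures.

V_s ≈ 20.7 V, I_p ≈ 0.319 A

V_s = V_p × N_s/N_p = 230 × 124/1378 = 20.697 V.
I_s = V_s/R = 20.697/5.84 = 3.5439 A.
I_p = I_s × N_s/N_p = 3.5439 × 124/1378 = 0.319 A.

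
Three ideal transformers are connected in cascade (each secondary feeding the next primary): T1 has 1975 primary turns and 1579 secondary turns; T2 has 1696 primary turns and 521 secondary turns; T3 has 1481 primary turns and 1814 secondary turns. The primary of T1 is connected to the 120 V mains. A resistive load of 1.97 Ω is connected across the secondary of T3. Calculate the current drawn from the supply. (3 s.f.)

After T1: V = 120.00 × 1579/1975 = 95.939 V.
After T2: V = 95.939 × 521/1696 = 29.472 V.
After T3: V = 29.472 × 1814/1481 = 36.099 V.
I_load = 36.099/1.97 = 18.324 A, so P_out = 36.099 × 18.324 = 661.48 W.
All ideal ⇒ P_in = P_out, so I_supply = 661.48/120 = 5.51 A.

I_supply ≈ 5.51 A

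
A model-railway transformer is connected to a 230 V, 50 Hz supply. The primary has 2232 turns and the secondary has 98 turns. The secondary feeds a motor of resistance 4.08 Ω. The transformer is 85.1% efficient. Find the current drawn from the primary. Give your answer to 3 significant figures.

I_p ≈ 0.128 A

V_s = 230 × 98/2232 = 10.099 V.
I_s = V_s/R = 10.099/4.08 = 2.4751 A.
P_out = V_s I_s = 10.099 × 2.4751 = 24.995 W.
P_in = P_out/η = 24.995/0.851 = 29.372 W.
I_p = P_in/V_p = 29.372/230 = 0.128 A.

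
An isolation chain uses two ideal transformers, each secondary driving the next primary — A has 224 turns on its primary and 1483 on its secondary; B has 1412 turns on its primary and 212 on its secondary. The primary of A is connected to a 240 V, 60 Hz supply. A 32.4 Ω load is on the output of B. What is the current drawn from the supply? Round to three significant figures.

After A: V = 240.00 × 1483/224 = 1588.9 V.
After B: V = 1588.9 × 212/1412 = 238.56 V.
I_load = 238.56/32.4 = 7.3631 A, so P_out = 238.56 × 7.3631 = 1756.6 W.
All ideal ⇒ P_in = P_out, so I_supply = 1756.6/240 = 7.32 A.

I_supply ≈ 7.32 A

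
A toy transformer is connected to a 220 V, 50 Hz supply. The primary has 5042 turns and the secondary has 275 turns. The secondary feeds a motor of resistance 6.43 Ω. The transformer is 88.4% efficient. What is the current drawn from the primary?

V_s = 220 × 275/5042 = 11.999 V.
I_s = V_s/R = 11.999/6.43 = 1.8661 A.
P_out = V_s I_s = 11.999 × 1.8661 = 22.392 W.
P_in = P_out/η = 22.392/0.884 = 25.330 W.
I_p = P_in/V_p = 25.330/220 = 0.115 A.

I_p ≈ 0.115 A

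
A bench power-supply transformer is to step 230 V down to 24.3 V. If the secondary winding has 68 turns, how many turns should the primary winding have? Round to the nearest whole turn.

N_p = 644 turns

N_p/N_s = V_p/V_s, so N_p = 68 × 230/24.3 = 643.6 ≈ 644 turns.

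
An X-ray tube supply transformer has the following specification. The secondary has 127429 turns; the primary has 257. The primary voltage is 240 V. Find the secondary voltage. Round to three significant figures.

V_s ≈ 119000 V

V_s/V_p = N_s/N_p, so V_s = 240 × 127429/257 = 119000 V.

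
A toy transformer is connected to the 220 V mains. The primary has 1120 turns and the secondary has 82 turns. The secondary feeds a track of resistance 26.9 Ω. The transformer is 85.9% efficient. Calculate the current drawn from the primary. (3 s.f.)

V_s = 220 × 82/1120 = 16.107 V.
I_s = V_s/R = 16.107/26.9 = 0.59878 A.
P_out = V_s I_s = 16.107 × 0.59878 = 9.6446 W.
P_in = P_out/η = 9.6446/0.859 = 11.228 W.
I_p = P_in/V_p = 11.228/220 = 0.0510 A.

I_p ≈ 0.0510 A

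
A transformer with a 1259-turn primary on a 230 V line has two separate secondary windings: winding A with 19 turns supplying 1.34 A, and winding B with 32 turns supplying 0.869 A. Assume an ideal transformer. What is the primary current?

I_p ≈ 0.0423 A

V_A = 230 × 19/1259 = 3.4710 V; V_B = 230 × 32/1259 = 5.8459 V.
P_out = V_A I_A + V_B I_B = 3.4710×1.34 + 5.8459×0.869 = 4.6512 + 5.0801 = 9.7312 W.
Ideal ⇒ P_in = P_out, so I_p = P_out/V_p = 9.7312/230 = 0.0423 A.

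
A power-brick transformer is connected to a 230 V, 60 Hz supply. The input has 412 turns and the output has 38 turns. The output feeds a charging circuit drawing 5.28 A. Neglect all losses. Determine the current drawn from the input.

For an ideal transformer I_in N_in = I_out N_out, so I_in = 5.28 × 38/412 = 0.487 A.

I_in ≈ 0.487 A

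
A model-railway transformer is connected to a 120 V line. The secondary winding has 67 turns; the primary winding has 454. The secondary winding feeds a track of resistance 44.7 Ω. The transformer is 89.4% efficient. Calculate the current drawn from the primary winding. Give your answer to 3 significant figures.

I_p ≈ 0.0654 A

V_s = 120 × 67/454 = 17.709 V.
I_s = V_s/R = 17.709/44.7 = 0.39618 A.
P_out = V_s I_s = 17.709 × 0.39618 = 7.0161 W.
P_in = P_out/η = 7.0161/0.894 = 7.8479 W.
I_p = P_in/V_p = 7.8479/120 = 0.0654 A.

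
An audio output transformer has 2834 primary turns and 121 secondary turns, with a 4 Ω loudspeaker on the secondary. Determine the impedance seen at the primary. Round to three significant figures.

Z_p = (N_p/N_s)² × Z_s = (2834/121)² × 4 = 2190 Ω.

Z_p ≈ 2190 Ω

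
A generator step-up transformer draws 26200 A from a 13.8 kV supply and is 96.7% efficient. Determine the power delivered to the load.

P_in = V_p I_p = 13800 × 26200 = 3.6156×10^8 W.
P_out = η P_in = 0.967 × 3.6156×10^8 = 3.50×10^8 W.

P_out ≈ 3.50×10^8 W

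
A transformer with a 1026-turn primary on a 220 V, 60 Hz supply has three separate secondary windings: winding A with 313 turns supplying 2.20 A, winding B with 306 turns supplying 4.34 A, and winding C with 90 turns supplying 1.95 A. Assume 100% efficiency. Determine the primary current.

V_A = 220 × 313/1026 = 67.115 V; V_B = 220 × 306/1026 = 65.614 V; V_C = 220 × 90/1026 = 19.298 V.
P_out = V_A I_A + V_B I_B + V_C I_C = 67.115×2.20 + 65.614×4.34 + 19.298×1.95 = 147.65 + 284.76 + 37.632 = 470.05 W.
Ideal ⇒ P_in = P_out, so I_p = P_out/V_p = 470.05/220 = 2.14 A.

I_p ≈ 2.14 A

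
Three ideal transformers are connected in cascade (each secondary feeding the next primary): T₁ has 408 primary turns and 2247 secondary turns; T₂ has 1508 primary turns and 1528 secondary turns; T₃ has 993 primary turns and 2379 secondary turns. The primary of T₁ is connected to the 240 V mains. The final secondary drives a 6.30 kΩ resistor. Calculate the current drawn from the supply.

I_supply ≈ 6.81 A

After T₁: V = 240.00 × 2247/408 = 1321.8 V.
After T₂: V = 1321.8 × 1528/1508 = 1339.3 V.
After T₃: V = 1339.3 × 2379/993 = 3208.6 V.
I_load = 3208.6/6300 = 0.50931 A, so P_out = 3208.6 × 0.50931 = 1634.2 W.
All ideal ⇒ P_in = P_out, so I_supply = 1634.2/240 = 6.81 A.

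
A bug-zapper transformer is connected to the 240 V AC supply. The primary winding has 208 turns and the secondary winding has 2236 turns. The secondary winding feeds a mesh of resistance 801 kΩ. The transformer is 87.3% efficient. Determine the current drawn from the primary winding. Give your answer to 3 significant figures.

V_s = 240 × 2236/208 = 2580.0 V.
I_s = V_s/R = 2580.0/801000 = 0.0032210 A.
P_out = V_s I_s = 2580.0 × 0.0032210 = 8.3101 W.
P_in = P_out/η = 8.3101/0.873 = 9.5190 W.
I_p = P_in/V_p = 9.5190/240 = 0.0397 A.

I_p ≈ 0.0397 A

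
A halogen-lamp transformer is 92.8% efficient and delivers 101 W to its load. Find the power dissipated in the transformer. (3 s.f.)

P_loss ≈ 7.84 W

P_in = P_out/η = 101/0.928 = 108.836 W.
P_loss = P_in − P_out = 108.836 − 101 = 7.84 W.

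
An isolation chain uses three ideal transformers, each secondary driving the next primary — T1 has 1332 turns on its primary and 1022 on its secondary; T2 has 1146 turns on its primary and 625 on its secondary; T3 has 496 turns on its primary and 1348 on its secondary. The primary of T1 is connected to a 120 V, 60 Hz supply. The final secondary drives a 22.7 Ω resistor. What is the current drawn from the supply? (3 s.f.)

Secondary of T1: V = 120.00 × 1022/1332 = 92.072 V.
Secondary of T2: V = 92.072 × 625/1146 = 50.214 V.
Secondary of T3: V = 50.214 × 1348/496 = 136.47 V.
I_load = 136.47/22.7 = 6.0118 A, so P_out = 136.47 × 6.0118 = 820.42 W.
All ideal ⇒ P_in = P_out, so I_supply = 820.42/120 = 6.84 A.

I_supply ≈ 6.84 A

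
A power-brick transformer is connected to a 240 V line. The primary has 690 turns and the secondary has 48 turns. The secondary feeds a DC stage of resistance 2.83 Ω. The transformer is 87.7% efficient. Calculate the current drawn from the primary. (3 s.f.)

I_p ≈ 0.468 A

V_s = 240 × 48/690 = 16.696 V.
I_s = V_s/R = 16.696/2.83 = 5.8995 A.
P_out = V_s I_s = 16.696 × 5.8995 = 98.496 W.
P_in = P_out/η = 98.496/0.877 = 112.31 W.
I_p = P_in/V_p = 112.31/240 = 0.468 A.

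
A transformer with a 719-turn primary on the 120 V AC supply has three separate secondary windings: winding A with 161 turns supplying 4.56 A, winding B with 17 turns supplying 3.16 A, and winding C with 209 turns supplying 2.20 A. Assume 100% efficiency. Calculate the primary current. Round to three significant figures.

V_A = 120 × 161/719 = 26.871 V; V_B = 120 × 17/719 = 2.8373 V; V_C = 120 × 209/719 = 34.882 V.
P_out = V_A I_A + V_B I_B + V_C I_C = 26.871×4.56 + 2.8373×3.16 + 34.882×2.20 = 122.53 + 8.9658 + 76.740 = 208.24 W.
Ideal ⇒ P_in = P_out, so I_p = P_out/V_p = 208.24/120 = 1.74 A.

I_p ≈ 1.74 A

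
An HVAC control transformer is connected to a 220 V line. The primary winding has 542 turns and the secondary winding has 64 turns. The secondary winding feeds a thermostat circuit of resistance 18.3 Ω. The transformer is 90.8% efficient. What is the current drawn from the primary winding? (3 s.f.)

V_s = 220 × 64/542 = 25.978 V.
I_s = V_s/R = 25.978/18.3 = 1.4196 A.
P_out = V_s I_s = 25.978 × 1.4196 = 36.877 W.
P_in = P_out/η = 36.877/0.908 = 40.613 W.
I_p = P_in/V_p = 40.613/220 = 0.185 A.

I_p ≈ 0.185 A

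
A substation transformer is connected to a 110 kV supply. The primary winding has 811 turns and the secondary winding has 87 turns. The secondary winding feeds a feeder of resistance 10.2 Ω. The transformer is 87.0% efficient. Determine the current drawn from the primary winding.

V_s = 110000 × 87/811 = 11800 V.
I_s = V_s/R = 11800/10.2 = 1156.9 A.
P_out = V_s I_s = 11800 × 1156.9 = 1.3652×10^7 W.
P_in = P_out/η = 1.3652×10^7/0.870 = 1.5691×10^7 W.
I_p = P_in/V_p = 1.5691×10^7/110000 = 143 A.

I_p ≈ 143 A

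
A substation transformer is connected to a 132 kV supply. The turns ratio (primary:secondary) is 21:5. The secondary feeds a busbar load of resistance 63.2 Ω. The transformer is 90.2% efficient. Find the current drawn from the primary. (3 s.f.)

I_p ≈ 131 A

V_s = 132000 × 5/21 = 31429 V.
I_s = V_s/R = 31429/63.2 = 497.29 A.
P_out = V_s I_s = 31429 × 497.29 = 1.5629×10^7 W.
P_in = P_out/η = 1.5629×10^7/0.902 = 1.7327×10^7 W.
I_p = P_in/V_p = 1.7327×10^7/132000 = 131 A.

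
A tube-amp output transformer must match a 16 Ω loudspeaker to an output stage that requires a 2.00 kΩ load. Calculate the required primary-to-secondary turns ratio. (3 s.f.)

N_p/N_s ≈ 11.2

Z_p/Z_s = (N_p/N_s)², so N_p/N_s = √(2000/16) = √125 = 11.2.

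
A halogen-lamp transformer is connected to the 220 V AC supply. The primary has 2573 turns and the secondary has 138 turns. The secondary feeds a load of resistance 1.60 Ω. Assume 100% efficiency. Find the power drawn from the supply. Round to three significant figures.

P ≈ 87.0 W

V_s = V_p × N_s/N_p = 220 × 138/2573 = 11.799 V.
I_s = V_s/R = 11.799/1.60 = 7.3747 A.
I_p = I_s × N_s/N_p = 7.3747 × 138/2573 = 0.39553 A.
P = V_p I_p = 220 × 0.39553 = 87.0 W.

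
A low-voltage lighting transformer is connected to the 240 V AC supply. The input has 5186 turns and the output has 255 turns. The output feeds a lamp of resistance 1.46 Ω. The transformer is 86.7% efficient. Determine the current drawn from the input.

I_in ≈ 0.458 A

V_out = 240 × 255/5186 = 11.801 V.
I_out = V_out/R = 11.801/1.46 = 8.0829 A.
P_out = V_out I_out = 11.801 × 8.0829 = 95.386 W.
P_in = P_out/η = 95.386/0.867 = 110.02 W.
I_in = P_in/V_in = 110.02/240 = 0.458 A.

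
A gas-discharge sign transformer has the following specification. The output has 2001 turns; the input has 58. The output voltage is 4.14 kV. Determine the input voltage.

V_in ≈ 120 V

V_in/V_out = N_in/N_out, so V_in = 4140 × 58/2001 = 120 V.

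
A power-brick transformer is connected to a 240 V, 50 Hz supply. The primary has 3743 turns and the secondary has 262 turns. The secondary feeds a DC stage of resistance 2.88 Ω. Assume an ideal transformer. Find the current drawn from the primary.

I_p ≈ 0.408 A

V_s = V_p × N_s/N_p = 240 × 262/3743 = 16.799 V.
I_s = V_s/R = 16.799/2.88 = 5.8331 A.
For an ideal transformer I_p N_p = I_s N_s, so I_p = 5.8331 × 262/3743 = 0.408 A.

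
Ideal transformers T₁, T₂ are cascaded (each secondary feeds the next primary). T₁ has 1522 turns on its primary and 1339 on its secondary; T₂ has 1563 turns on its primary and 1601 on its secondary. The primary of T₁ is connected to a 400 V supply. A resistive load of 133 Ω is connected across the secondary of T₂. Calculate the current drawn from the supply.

After T₁: V = 400.00 × 1339/1522 = 351.91 V.
After T₂: V = 351.91 × 1601/1563 = 360.46 V.
I_load = 360.46/133 = 2.7102 A, so P_out = 360.46 × 2.7102 = 976.93 W.
All ideal ⇒ P_in = P_out, so I_supply = 976.93/400 = 2.44 A.

I_supply ≈ 2.44 A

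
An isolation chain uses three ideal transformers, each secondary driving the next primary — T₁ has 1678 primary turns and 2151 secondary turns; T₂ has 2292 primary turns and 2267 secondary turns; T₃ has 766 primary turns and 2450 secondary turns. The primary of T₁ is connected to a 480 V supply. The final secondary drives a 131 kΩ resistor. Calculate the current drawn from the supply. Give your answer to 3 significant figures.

Secondary of T₁: V = 480.00 × 2151/1678 = 615.30 V.
Secondary of T₂: V = 615.30 × 2267/2292 = 608.59 V.
Secondary of T₃: V = 608.59 × 2450/766 = 1946.5 V.
I_load = 1946.5/131000 = 0.014859 A, so P_out = 1946.5 × 0.014859 = 28.924 W.
All ideal ⇒ P_in = P_out, so I_supply = 28.924/480 = 0.0603 A.

I_supply ≈ 0.0603 A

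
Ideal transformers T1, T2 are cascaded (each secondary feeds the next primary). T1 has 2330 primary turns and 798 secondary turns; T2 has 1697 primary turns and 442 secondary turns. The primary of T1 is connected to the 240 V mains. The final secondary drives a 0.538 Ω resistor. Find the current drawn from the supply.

After T1: V = 240.00 × 798/2330 = 82.197 V.
After T2: V = 82.197 × 442/1697 = 21.409 V.
I_load = 21.409/0.538 = 39.794 A, so P_out = 21.409 × 39.794 = 851.95 W.
All ideal ⇒ P_in = P_out, so I_supply = 851.95/240 = 3.55 A.

I_supply ≈ 3.55 A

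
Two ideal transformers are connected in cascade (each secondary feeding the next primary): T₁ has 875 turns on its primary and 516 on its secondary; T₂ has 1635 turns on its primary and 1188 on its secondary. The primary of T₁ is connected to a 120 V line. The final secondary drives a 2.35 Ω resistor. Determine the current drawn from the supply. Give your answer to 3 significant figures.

I_supply ≈ 9.38 A

Secondary of T₁: V = 120.00 × 516/875 = 70.766 V.
Secondary of T₂: V = 70.766 × 1188/1635 = 51.419 V.
I_load = 51.419/2.35 = 21.880 A, so P_out = 51.419 × 21.880 = 1125.1 W.
All ideal ⇒ P_in = P_out, so I_supply = 1125.1/120 = 9.38 A.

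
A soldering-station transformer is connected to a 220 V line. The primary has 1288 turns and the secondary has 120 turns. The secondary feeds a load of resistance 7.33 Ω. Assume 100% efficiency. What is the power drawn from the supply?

V_s = V_p × N_s/N_p = 220 × 120/1288 = 20.497 V.
I_s = V_s/R = 20.497/7.33 = 2.7963 A.
I_p = I_s × N_s/N_p = 2.7963 × 120/1288 = 0.26053 A.
P = V_p I_p = 220 × 0.26053 = 57.3 W.

P ≈ 57.3 W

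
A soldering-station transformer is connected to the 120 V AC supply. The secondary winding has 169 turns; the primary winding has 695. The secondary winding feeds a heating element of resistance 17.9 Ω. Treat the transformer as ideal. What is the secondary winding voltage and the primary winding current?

V_s = V_p × N_s/N_p = 120 × 169/695 = 29.180 V.
I_s = V_s/R = 29.180/17.9 = 1.6302 A.
I_p = I_s × N_s/N_p = 1.6302 × 169/695 = 0.396 A.

V_s ≈ 29.2 V, I_p ≈ 0.396 A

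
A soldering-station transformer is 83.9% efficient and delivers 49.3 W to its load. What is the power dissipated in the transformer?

P_loss ≈ 9.46 W

P_in = P_out/η = 49.3/0.839 = 58.7604 W.
P_loss = P_in − P_out = 58.7604 − 49.3 = 9.46 W.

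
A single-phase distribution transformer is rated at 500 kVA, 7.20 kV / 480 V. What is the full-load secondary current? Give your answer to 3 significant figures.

I_s = S/V_s = 500000/480 = 1040 A.

I_s ≈ 1040 A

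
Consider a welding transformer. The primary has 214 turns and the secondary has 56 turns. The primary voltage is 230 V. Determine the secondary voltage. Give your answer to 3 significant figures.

V_s ≈ 60.2 V

V_s/V_p = N_s/N_p, so V_s = 230 × 56/214 = 60.2 V.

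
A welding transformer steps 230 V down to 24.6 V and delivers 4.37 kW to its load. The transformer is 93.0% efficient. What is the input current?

I_in ≈ 20.4 A

P_in = P_out/η = 4370/0.930 = 4698.9 W.
I_in = P_in/V_in = 4698.9/230 = 20.4 A.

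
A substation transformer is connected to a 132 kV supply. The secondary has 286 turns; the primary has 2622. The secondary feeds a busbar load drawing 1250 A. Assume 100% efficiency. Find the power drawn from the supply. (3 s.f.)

P ≈ 1.80×10^7 W

I_p = I_s × N_s/N_p = 1250 × 286/2622 = 136.35 A.
P = V_p I_p = 132000 × 136.35 = 1.80×10^7 W.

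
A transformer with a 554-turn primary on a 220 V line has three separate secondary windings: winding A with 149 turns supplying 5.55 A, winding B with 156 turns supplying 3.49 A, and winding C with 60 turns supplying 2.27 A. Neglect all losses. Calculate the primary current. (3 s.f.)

V_A = 220 × 149/554 = 59.170 V; V_B = 220 × 156/554 = 61.949 V; V_C = 220 × 60/554 = 23.827 V.
P_out = V_A I_A + V_B I_B + V_C I_C = 59.170×5.55 + 61.949×3.49 + 23.827×2.27 = 328.39 + 216.20 + 54.087 = 598.68 W.
Ideal ⇒ P_in = P_out, so I_p = P_out/V_p = 598.68/220 = 2.72 A.

I_p ≈ 2.72 A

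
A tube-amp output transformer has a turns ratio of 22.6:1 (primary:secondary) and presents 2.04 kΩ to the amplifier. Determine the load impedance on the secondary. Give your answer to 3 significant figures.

Z_s ≈ 3.99 Ω

Z_s = Z_p/(N_p/N_s)² = 2040/22.6² = 3.99 Ω.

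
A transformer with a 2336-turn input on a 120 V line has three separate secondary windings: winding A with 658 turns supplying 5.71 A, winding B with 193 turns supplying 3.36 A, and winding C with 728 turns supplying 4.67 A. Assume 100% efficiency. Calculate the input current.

V_A = 120 × 658/2336 = 33.801 V; V_B = 120 × 193/2336 = 9.9144 V; V_C = 120 × 728/2336 = 37.397 V.
P_out = V_A I_A + V_B I_B + V_C I_C = 33.801×5.71 + 9.9144×3.36 + 37.397×4.67 = 193.01 + 33.312 + 174.65 = 400.96 W.
Ideal ⇒ P_in = P_out, so I_in = P_out/V_in = 400.96/120 = 3.34 A.

I_in ≈ 3.34 A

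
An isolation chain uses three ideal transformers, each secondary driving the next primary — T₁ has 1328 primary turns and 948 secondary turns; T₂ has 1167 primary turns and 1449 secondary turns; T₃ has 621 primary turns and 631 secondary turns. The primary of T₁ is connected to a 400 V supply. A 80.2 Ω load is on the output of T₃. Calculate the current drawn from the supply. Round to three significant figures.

Secondary of T₁: V = 400.00 × 948/1328 = 285.54 V.
Secondary of T₂: V = 285.54 × 1449/1167 = 354.54 V.
Secondary of T₃: V = 354.54 × 631/621 = 360.25 V.
I_load = 360.25/80.2 = 4.4919 A, so P_out = 360.25 × 4.4919 = 1618.2 W.
All ideal ⇒ P_in = P_out, so I_supply = 1618.2/400 = 4.05 A.

I_supply ≈ 4.05 A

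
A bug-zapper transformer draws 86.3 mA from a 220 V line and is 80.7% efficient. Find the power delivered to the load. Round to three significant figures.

P_in = V_p I_p = 220 × 0.0863 = 18.986 W.
P_out = η P_in = 0.807 × 18.986 = 15.3 W.

P_out ≈ 15.3 W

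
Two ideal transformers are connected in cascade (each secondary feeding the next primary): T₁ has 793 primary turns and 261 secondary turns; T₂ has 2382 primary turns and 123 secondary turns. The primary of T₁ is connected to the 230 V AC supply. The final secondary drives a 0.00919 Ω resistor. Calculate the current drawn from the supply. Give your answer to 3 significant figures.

After T₁: V = 230.00 × 261/793 = 75.700 V.
After T₂: V = 75.700 × 123/2382 = 3.9089 V.
I_load = 3.9089/0.00919 = 425.35 A, so P_out = 3.9089 × 425.35 = 1662.7 W.
All ideal ⇒ P_in = P_out, so I_supply = 1662.7/230 = 7.23 A.

I_supply ≈ 7.23 A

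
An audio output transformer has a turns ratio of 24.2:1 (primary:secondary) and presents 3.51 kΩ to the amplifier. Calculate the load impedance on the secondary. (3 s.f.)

Z_s = Z_p/(N_p/N_s)² = 3510/24.2² = 5.99 Ω.

Z_s ≈ 5.99 Ω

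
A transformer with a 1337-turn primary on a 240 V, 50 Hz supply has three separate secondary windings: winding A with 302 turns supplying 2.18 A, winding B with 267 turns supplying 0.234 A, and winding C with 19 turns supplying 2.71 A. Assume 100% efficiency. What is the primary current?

I_p ≈ 0.578 A

V_A = 240 × 302/1337 = 54.211 V; V_B = 240 × 267/1337 = 47.928 V; V_C = 240 × 19/1337 = 3.4106 V.
P_out = V_A I_A + V_B I_B + V_C I_C = 54.211×2.18 + 47.928×0.234 + 3.4106×2.71 = 118.18 + 11.215 + 9.2428 = 138.64 W.
Ideal ⇒ P_in = P_out, so I_p = P_out/V_p = 138.64/240 = 0.578 A.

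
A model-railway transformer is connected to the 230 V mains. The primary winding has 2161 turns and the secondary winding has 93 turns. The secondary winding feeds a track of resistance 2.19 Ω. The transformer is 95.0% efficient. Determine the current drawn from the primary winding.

I_p ≈ 0.205 A

V_s = 230 × 93/2161 = 9.8982 V.
I_s = V_s/R = 9.8982/2.19 = 4.5197 A.
P_out = V_s I_s = 9.8982 × 4.5197 = 44.737 W.
P_in = P_out/η = 44.737/0.950 = 47.092 W.
I_p = P_in/V_p = 47.092/230 = 0.205 A.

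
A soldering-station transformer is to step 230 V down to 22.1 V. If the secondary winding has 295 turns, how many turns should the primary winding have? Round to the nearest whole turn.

N_p/N_s = V_p/V_s, so N_p = 295 × 230/22.1 = 3070.1 ≈ 3070 turns.

N_p = 3070 turns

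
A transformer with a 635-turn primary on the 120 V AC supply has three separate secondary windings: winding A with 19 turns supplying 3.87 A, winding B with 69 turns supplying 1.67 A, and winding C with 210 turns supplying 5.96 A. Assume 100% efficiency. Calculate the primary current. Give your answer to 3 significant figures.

I_p ≈ 2.27 A

V_A = 120 × 19/635 = 3.5906 V; V_B = 120 × 69/635 = 13.039 V; V_C = 120 × 210/635 = 39.685 V.
P_out = V_A I_A + V_B I_B + V_C I_C = 3.5906×3.87 + 13.039×1.67 + 39.685×5.96 = 13.895 + 21.776 + 236.52 = 272.19 W.
Ideal ⇒ P_in = P_out, so I_p = P_out/V_p = 272.19/120 = 2.27 A.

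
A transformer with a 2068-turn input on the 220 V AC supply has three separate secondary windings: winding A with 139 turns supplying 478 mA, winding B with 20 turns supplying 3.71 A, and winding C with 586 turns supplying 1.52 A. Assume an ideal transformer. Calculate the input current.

V_A = 220 × 139/2068 = 14.787 V; V_B = 220 × 20/2068 = 2.1277 V; V_C = 220 × 586/2068 = 62.340 V.
P_out = V_A I_A + V_B I_B + V_C I_C = 14.787×0.478 + 2.1277×3.71 + 62.340×1.52 = 7.0683 + 7.8936 + 94.757 = 109.72 W.
Ideal ⇒ P_in = P_out, so I_in = P_out/V_in = 109.72/220 = 0.499 A.

I_in ≈ 0.499 A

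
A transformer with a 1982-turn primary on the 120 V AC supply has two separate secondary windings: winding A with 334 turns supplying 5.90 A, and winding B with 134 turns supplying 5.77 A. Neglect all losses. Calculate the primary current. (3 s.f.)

V_A = 120 × 334/1982 = 20.222 V; V_B = 120 × 134/1982 = 8.1130 V.
P_out = V_A I_A + V_B I_B = 20.222×5.90 + 8.1130×5.77 = 119.31 + 46.812 = 166.12 W.
Ideal ⇒ P_in = P_out, so I_p = P_out/V_p = 166.12/120 = 1.38 A.

I_p ≈ 1.38 A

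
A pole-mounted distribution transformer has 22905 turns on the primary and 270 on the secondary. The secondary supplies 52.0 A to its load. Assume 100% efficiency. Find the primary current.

For an ideal transformer I_p/I_s = N_s/N_p, so I_p = 52.0 × 270/22905 = 0.613 A.

I_p ≈ 0.613 A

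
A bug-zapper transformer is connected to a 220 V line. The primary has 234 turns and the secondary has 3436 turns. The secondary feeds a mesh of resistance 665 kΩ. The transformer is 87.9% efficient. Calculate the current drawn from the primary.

I_p ≈ 0.0811 A

V_s = 220 × 3436/234 = 3230.4 V.
I_s = V_s/R = 3230.4/665000 = 0.0048578 A.
P_out = V_s I_s = 3230.4 × 0.0048578 = 15.693 W.
P_in = P_out/η = 15.693/0.879 = 17.853 W.
I_p = P_in/V_p = 17.853/220 = 0.0811 A.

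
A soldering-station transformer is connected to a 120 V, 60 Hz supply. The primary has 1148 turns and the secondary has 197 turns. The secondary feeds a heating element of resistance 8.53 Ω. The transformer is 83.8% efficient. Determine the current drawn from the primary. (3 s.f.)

I_p ≈ 0.494 A

V_s = 120 × 197/1148 = 20.592 V.
I_s = V_s/R = 20.592/8.53 = 2.4141 A.
P_out = V_s I_s = 20.592 × 2.4141 = 49.712 W.
P_in = P_out/η = 49.712/0.838 = 59.322 W.
I_p = P_in/V_p = 59.322/120 = 0.494 A.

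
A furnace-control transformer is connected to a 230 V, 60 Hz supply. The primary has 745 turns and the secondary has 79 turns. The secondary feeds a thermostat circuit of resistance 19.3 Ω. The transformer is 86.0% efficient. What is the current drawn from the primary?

I_p ≈ 0.156 A

V_s = 230 × 79/745 = 24.389 V.
I_s = V_s/R = 24.389/19.3 = 1.2637 A.
P_out = V_s I_s = 24.389 × 1.2637 = 30.821 W.
P_in = P_out/η = 30.821/0.860 = 35.838 W.
I_p = P_in/V_p = 35.838/230 = 0.156 A.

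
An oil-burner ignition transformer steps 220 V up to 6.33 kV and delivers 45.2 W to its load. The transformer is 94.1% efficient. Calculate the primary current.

I_p ≈ 0.218 A

P_in = P_out/η = 45.2/0.941 = 48.034 W.
I_p = P_in/V_p = 48.034/220 = 0.218 A.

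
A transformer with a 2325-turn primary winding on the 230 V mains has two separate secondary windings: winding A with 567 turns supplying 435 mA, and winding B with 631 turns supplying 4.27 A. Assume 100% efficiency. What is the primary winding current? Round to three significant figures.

V_A = 230 × 567/2325 = 56.090 V; V_B = 230 × 631/2325 = 62.422 V.
P_out = V_A I_A + V_B I_B = 56.090×0.435 + 62.422×4.27 = 24.399 + 266.54 = 290.94 W.
Ideal ⇒ P_in = P_out, so I_p = P_out/V_p = 290.94/230 = 1.26 A.

I_p ≈ 1.26 A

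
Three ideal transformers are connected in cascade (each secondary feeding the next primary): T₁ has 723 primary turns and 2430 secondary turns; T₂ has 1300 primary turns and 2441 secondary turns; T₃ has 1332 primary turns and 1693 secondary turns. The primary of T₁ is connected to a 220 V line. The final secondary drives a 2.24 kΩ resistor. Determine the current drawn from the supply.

Secondary of T₁: V = 220.00 × 2430/723 = 739.42 V.
Secondary of T₂: V = 739.42 × 2441/1300 = 1388.4 V.
Secondary of T₃: V = 1388.4 × 1693/1332 = 1764.7 V.
I_load = 1764.7/2240 = 0.78781 A, so P_out = 1764.7 × 0.78781 = 1390.2 W.
All ideal ⇒ P_in = P_out, so I_supply = 1390.2/220 = 6.32 A.

I_supply ≈ 6.32 A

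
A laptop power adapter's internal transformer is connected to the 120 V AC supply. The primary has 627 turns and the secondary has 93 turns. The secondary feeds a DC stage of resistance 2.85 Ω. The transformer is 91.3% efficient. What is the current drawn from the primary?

I_p ≈ 1.01 A

V_s = 120 × 93/627 = 17.799 V.
I_s = V_s/R = 17.799/2.85 = 6.2453 A.
P_out = V_s I_s = 17.799 × 6.2453 = 111.16 W.
P_in = P_out/η = 111.16/0.913 = 121.75 W.
I_p = P_in/V_p = 121.75/120 = 1.01 A.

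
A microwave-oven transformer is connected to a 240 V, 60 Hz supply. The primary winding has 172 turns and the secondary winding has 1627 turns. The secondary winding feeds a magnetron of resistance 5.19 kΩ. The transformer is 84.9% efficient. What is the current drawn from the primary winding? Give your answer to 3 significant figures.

V_s = 240 × 1627/172 = 2270.2 V.
I_s = V_s/R = 2270.2/5190 = 0.43742 A.
P_out = V_s I_s = 2270.2 × 0.43742 = 993.06 W.
P_in = P_out/η = 993.06/0.849 = 1169.7 W.
I_p = P_in/V_p = 1169.7/240 = 4.87 A.

I_p ≈ 4.87 A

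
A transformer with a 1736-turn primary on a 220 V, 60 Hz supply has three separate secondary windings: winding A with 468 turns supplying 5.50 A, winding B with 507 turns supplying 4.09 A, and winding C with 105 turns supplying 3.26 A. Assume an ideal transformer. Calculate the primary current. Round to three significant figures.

V_A = 220 × 468/1736 = 59.309 V; V_B = 220 × 507/1736 = 64.251 V; V_C = 220 × 105/1736 = 13.306 V.
P_out = V_A I_A + V_B I_B + V_C I_C = 59.309×5.50 + 64.251×4.09 + 13.306×3.26 = 326.20 + 262.79 + 43.379 = 632.36 W.
Ideal ⇒ P_in = P_out, so I_p = P_out/V_p = 632.36/220 = 2.87 A.

I_p ≈ 2.87 A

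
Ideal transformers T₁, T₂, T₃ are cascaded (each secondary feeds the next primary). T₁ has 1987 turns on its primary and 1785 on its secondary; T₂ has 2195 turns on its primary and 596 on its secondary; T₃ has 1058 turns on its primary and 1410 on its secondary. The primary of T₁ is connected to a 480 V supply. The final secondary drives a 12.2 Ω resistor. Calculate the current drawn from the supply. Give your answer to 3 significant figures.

Secondary of T₁: V = 480.00 × 1785/1987 = 431.20 V.
Secondary of T₂: V = 431.20 × 596/2195 = 117.08 V.
Secondary of T₃: V = 117.08 × 1410/1058 = 156.04 V.
I_load = 156.04/12.2 = 12.790 A, so P_out = 156.04 × 12.790 = 1995.7 W.
All ideal ⇒ P_in = P_out, so I_supply = 1995.7/480 = 4.16 A.

I_supply ≈ 4.16 A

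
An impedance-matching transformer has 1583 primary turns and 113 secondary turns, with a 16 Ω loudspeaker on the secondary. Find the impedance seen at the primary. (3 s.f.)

Z_p ≈ 3140 Ω

Z_p = (N_p/N_s)² × Z_s = (1583/113)² × 16 = 3140 Ω.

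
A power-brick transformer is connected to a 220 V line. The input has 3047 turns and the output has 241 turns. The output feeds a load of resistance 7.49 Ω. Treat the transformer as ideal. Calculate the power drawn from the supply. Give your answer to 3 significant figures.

V_out = V_in × N_out/N_in = 220 × 241/3047 = 17.401 V.
I_out = V_out/R = 17.401/7.49 = 2.3232 A.
I_in = I_out × N_out/N_in = 2.3232 × 241/3047 = 0.18375 A.
P = V_in I_in = 220 × 0.18375 = 40.4 W.

P ≈ 40.4 W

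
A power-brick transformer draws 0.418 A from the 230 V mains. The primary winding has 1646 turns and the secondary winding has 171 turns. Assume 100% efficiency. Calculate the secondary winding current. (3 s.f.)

I_s ≈ 4.02 A

I_s/I_p = N_p/N_s, so I_s = 0.418 × 1646/171 = 4.02 A.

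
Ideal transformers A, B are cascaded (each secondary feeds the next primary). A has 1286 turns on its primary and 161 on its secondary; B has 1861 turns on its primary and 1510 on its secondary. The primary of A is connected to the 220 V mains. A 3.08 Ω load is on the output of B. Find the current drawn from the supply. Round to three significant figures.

After A: V = 220.00 × 161/1286 = 27.543 V.
After B: V = 27.543 × 1510/1861 = 22.348 V.
I_load = 22.348/3.08 = 7.2558 A, so P_out = 22.348 × 7.2558 = 162.15 W.
All ideal ⇒ P_in = P_out, so I_supply = 162.15/220 = 0.737 A.

I_supply ≈ 0.737 A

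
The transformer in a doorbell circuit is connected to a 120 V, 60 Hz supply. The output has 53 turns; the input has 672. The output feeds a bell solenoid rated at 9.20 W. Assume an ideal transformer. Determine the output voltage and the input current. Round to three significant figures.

V_out = V_in × N_out/N_in = 120 × 53/672 = 9.4643 V.
I_out = P/V_out = 9.20/9.4643 = 0.97208 A.
I_in = I_out × N_out/N_in = 0.97208 × 53/672 = 0.0767 A.

V_out ≈ 9.46 V, I_in ≈ 0.0767 A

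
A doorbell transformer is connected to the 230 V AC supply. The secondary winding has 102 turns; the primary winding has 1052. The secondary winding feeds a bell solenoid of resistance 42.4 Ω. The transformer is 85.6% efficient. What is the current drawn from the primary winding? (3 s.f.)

V_s = 230 × 102/1052 = 22.300 V.
I_s = V_s/R = 22.300/42.4 = 0.52595 A.
P_out = V_s I_s = 22.300 × 0.52595 = 11.729 W.
P_in = P_out/η = 11.729/0.856 = 13.702 W.
I_p = P_in/V_p = 13.702/230 = 0.0596 A.

I_p ≈ 0.0596 A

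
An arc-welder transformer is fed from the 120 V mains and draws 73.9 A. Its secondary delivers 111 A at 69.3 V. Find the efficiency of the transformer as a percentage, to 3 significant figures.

η ≈ 86.7%

P_in = 120 × 73.9 = 8868.00 W.
P_out = 69.3 × 111 = 7692.30 W.
η = P_out/P_in = 7692.30/8868.00 = 0.867.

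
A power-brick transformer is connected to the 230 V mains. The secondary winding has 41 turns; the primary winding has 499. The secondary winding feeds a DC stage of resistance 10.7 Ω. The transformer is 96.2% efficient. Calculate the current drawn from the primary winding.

V_s = 230 × 41/499 = 18.898 V.
I_s = V_s/R = 18.898/10.7 = 1.7661 A.
P_out = V_s I_s = 18.898 × 1.7661 = 33.376 W.
P_in = P_out/η = 33.376/0.962 = 34.695 W.
I_p = P_in/V_p = 34.695/230 = 0.151 A.

I_p ≈ 0.151 A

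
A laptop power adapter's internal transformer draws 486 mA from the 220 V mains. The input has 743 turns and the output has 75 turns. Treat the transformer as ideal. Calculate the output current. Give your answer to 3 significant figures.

I_out ≈ 4.81 A

I_out/I_in = N_in/N_out, so I_out = 0.486 × 743/75 = 4.81 A.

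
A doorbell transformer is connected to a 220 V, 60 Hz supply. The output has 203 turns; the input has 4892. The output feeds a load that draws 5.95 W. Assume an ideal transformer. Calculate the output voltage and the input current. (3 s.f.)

V_out ≈ 9.13 V, I_in ≈ 0.0270 A

V_out = V_in × N_out/N_in = 220 × 203/4892 = 9.1292 V.
I_out = P/V_out = 5.95/9.1292 = 0.65176 A.
I_in = I_out × N_out/N_in = 0.65176 × 203/4892 = 0.0270 A.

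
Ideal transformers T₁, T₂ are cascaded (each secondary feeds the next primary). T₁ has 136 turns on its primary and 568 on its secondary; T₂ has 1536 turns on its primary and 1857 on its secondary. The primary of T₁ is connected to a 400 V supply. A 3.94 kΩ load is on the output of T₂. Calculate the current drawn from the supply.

After T₁: V = 400.00 × 568/136 = 1670.6 V.
After T₂: V = 1670.6 × 1857/1536 = 2019.7 V.
I_load = 2019.7/3940 = 0.51262 A, so P_out = 2019.7 × 0.51262 = 1035.3 W.
All ideal ⇒ P_in = P_out, so I_supply = 1035.3/400 = 2.59 A.

I_supply ≈ 2.59 A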